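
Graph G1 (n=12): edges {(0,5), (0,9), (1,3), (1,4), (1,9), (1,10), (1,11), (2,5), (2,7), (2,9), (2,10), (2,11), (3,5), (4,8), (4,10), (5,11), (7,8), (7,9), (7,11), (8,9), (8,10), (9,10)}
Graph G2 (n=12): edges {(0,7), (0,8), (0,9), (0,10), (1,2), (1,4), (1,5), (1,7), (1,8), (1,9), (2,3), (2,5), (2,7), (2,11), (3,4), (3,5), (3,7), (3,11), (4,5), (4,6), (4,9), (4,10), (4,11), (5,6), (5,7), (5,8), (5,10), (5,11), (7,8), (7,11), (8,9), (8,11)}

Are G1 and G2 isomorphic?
No, not isomorphic

The graphs are NOT isomorphic.

Connected components of G1: 2 component(s) with vertex sets [[6], [0, 1, 2, 3, 4, 5, 7, 8, 9, 10, 11]], sizes [1, 11].
Connected components of G2: 1 component(s) with vertex sets [[0, 1, 2, 3, 4, 5, 6, 7, 8, 9, 10, 11]], sizes [12].
The number of connected components (and the multiset of component sizes) is an isomorphism invariant — an isomorphism maps each component of G1 bijectively onto a component of G2. Since G1 has 2 component(s) and G2 has 1, they cannot be isomorphic.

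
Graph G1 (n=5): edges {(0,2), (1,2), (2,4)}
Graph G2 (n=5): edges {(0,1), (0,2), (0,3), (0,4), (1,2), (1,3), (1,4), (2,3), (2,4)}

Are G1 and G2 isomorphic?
No, not isomorphic

The graphs are NOT isomorphic.

Degrees in G1: deg(0)=1, deg(1)=1, deg(2)=3, deg(3)=0, deg(4)=1.
Sorted degree sequence of G1: [3, 1, 1, 1, 0].
Degrees in G2: deg(0)=4, deg(1)=4, deg(2)=4, deg(3)=3, deg(4)=3.
Sorted degree sequence of G2: [4, 4, 4, 3, 3].
The (sorted) degree sequence is an isomorphism invariant, so since G1 and G2 have different degree sequences they cannot be isomorphic.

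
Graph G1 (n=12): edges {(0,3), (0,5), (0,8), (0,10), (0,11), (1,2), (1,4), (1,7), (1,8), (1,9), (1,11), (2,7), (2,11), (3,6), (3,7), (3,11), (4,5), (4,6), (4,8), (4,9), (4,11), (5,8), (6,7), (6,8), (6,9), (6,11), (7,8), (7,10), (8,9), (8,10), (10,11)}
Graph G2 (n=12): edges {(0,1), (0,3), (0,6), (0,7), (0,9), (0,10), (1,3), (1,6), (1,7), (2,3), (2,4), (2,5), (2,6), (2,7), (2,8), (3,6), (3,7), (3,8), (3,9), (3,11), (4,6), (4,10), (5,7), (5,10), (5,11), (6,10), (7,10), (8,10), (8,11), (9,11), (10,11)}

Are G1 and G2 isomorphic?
Yes, isomorphic

The graphs are isomorphic.
One valid mapping φ: V(G1) → V(G2): 0→11, 1→6, 2→4, 3→5, 4→0, 5→9, 6→7, 7→2, 8→3, 9→1, 10→8, 11→10

Verify φ preserves adjacency — for each edge of G1, its image is an edge of G2:
  (0,3) → (φ(0),φ(3)) = (5,11) ∈ E(G2) ✓
  (0,5) → (φ(0),φ(5)) = (9,11) ∈ E(G2) ✓
  (0,8) → (φ(0),φ(8)) = (3,11) ∈ E(G2) ✓
  (0,10) → (φ(0),φ(10)) = (8,11) ∈ E(G2) ✓
  (0,11) → (φ(0),φ(11)) = (10,11) ∈ E(G2) ✓
  (1,2) → (φ(1),φ(2)) = (4,6) ∈ E(G2) ✓
  (1,4) → (φ(1),φ(4)) = (0,6) ∈ E(G2) ✓
  (1,7) → (φ(1),φ(7)) = (2,6) ∈ E(G2) ✓
  (1,8) → (φ(1),φ(8)) = (3,6) ∈ E(G2) ✓
  (1,9) → (φ(1),φ(9)) = (1,6) ∈ E(G2) ✓
  (1,11) → (φ(1),φ(11)) = (6,10) ∈ E(G2) ✓
  (2,7) → (φ(2),φ(7)) = (2,4) ∈ E(G2) ✓
  (2,11) → (φ(2),φ(11)) = (4,10) ∈ E(G2) ✓
  (3,6) → (φ(3),φ(6)) = (5,7) ∈ E(G2) ✓
  (3,7) → (φ(3),φ(7)) = (2,5) ∈ E(G2) ✓
  (3,11) → (φ(3),φ(11)) = (5,10) ∈ E(G2) ✓
  (4,5) → (φ(4),φ(5)) = (0,9) ∈ E(G2) ✓
  (4,6) → (φ(4),φ(6)) = (0,7) ∈ E(G2) ✓
  (4,8) → (φ(4),φ(8)) = (0,3) ∈ E(G2) ✓
  (4,9) → (φ(4),φ(9)) = (0,1) ∈ E(G2) ✓
  (4,11) → (φ(4),φ(11)) = (0,10) ∈ E(G2) ✓
  (5,8) → (φ(5),φ(8)) = (3,9) ∈ E(G2) ✓
  (6,7) → (φ(6),φ(7)) = (2,7) ∈ E(G2) ✓
  (6,8) → (φ(6),φ(8)) = (3,7) ∈ E(G2) ✓
  (6,9) → (φ(6),φ(9)) = (1,7) ∈ E(G2) ✓
  (6,11) → (φ(6),φ(11)) = (7,10) ∈ E(G2) ✓
  (7,8) → (φ(7),φ(8)) = (2,3) ∈ E(G2) ✓
  (7,10) → (φ(7),φ(10)) = (2,8) ∈ E(G2) ✓
  (8,9) → (φ(8),φ(9)) = (1,3) ∈ E(G2) ✓
  (8,10) → (φ(8),φ(10)) = (3,8) ∈ E(G2) ✓
  (10,11) → (φ(10),φ(11)) = (8,10) ∈ E(G2) ✓
All 31 edges of G1 map to edges of G2, and |E(G1)| = |E(G2)| = 31, so φ is a bijection on edges as well as vertices. Hence G1 ≅ G2.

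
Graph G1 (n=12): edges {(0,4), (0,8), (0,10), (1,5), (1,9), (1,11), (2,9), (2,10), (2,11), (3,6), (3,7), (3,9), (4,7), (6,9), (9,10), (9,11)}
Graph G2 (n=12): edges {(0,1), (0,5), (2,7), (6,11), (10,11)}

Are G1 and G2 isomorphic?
No, not isomorphic

The graphs are NOT isomorphic.

Connected components of G1: 1 component(s) with vertex sets [[0, 1, 2, 3, 4, 5, 6, 7, 8, 9, 10, 11]], sizes [12].
Connected components of G2: 7 component(s) with vertex sets [[3], [4], [8], [9], [2, 7], [0, 1, 5], [6, 10, 11]], sizes [1, 1, 1, 1, 2, 3, 3].
The number of connected components (and the multiset of component sizes) is an isomorphism invariant — an isomorphism maps each component of G1 bijectively onto a component of G2. Since G1 has 1 component(s) and G2 has 7, they cannot be isomorphic.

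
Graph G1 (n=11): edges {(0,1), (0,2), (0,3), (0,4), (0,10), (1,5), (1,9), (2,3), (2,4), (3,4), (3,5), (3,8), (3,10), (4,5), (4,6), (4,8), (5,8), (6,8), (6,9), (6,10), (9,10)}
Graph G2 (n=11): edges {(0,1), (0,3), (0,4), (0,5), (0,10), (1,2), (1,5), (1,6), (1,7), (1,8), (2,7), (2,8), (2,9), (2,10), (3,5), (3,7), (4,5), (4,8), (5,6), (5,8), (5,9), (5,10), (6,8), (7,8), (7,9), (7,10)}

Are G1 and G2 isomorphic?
No, not isomorphic

The graphs are NOT isomorphic.

Counting triangles (3-cliques): G1 has 11, G2 has 15.
Triangle count is an isomorphism invariant, so differing triangle counts rule out isomorphism.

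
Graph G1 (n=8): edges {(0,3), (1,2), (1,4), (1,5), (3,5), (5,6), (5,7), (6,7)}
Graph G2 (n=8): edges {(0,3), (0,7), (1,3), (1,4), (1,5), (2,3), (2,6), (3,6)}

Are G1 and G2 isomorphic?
Yes, isomorphic

The graphs are isomorphic.
One valid mapping φ: V(G1) → V(G2): 0→7, 1→1, 2→4, 3→0, 4→5, 5→3, 6→2, 7→6

Verify φ preserves adjacency — for each edge of G1, its image is an edge of G2:
  (0,3) → (φ(0),φ(3)) = (0,7) ∈ E(G2) ✓
  (1,2) → (φ(1),φ(2)) = (1,4) ∈ E(G2) ✓
  (1,4) → (φ(1),φ(4)) = (1,5) ∈ E(G2) ✓
  (1,5) → (φ(1),φ(5)) = (1,3) ∈ E(G2) ✓
  (3,5) → (φ(3),φ(5)) = (0,3) ∈ E(G2) ✓
  (5,6) → (φ(5),φ(6)) = (2,3) ∈ E(G2) ✓
  (5,7) → (φ(5),φ(7)) = (3,6) ∈ E(G2) ✓
  (6,7) → (φ(6),φ(7)) = (2,6) ∈ E(G2) ✓
All 8 edges of G1 map to edges of G2, and |E(G1)| = |E(G2)| = 8, so φ is a bijection on edges as well as vertices. Hence G1 ≅ G2.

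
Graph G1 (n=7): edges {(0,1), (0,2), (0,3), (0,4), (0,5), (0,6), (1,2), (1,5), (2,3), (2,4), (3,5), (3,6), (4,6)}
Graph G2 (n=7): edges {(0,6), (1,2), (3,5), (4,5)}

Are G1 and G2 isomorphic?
No, not isomorphic

The graphs are NOT isomorphic.

Connected components of G1: 1 component(s) with vertex sets [[0, 1, 2, 3, 4, 5, 6]], sizes [7].
Connected components of G2: 3 component(s) with vertex sets [[0, 6], [1, 2], [3, 4, 5]], sizes [2, 2, 3].
The number of connected components (and the multiset of component sizes) is an isomorphism invariant — an isomorphism maps each component of G1 bijectively onto a component of G2. Since G1 has 1 component(s) and G2 has 3, they cannot be isomorphic.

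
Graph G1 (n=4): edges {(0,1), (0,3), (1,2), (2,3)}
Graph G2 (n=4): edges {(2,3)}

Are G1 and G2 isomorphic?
No, not isomorphic

The graphs are NOT isomorphic.

Degrees in G1: deg(0)=2, deg(1)=2, deg(2)=2, deg(3)=2.
Sorted degree sequence of G1: [2, 2, 2, 2].
Degrees in G2: deg(0)=0, deg(1)=0, deg(2)=1, deg(3)=1.
Sorted degree sequence of G2: [1, 1, 0, 0].
The (sorted) degree sequence is an isomorphism invariant, so since G1 and G2 have different degree sequences they cannot be isomorphic.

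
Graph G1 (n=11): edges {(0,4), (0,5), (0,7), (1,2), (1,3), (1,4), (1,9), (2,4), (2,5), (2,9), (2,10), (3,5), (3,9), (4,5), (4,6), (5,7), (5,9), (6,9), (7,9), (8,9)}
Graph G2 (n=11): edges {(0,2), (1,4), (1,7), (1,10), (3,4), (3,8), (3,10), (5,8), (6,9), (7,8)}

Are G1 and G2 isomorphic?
No, not isomorphic

The graphs are NOT isomorphic.

Connected components of G1: 1 component(s) with vertex sets [[0, 1, 2, 3, 4, 5, 6, 7, 8, 9, 10]], sizes [11].
Connected components of G2: 3 component(s) with vertex sets [[0, 2], [6, 9], [1, 3, 4, 5, 7, 8, 10]], sizes [2, 2, 7].
The number of connected components (and the multiset of component sizes) is an isomorphism invariant — an isomorphism maps each component of G1 bijectively onto a component of G2. Since G1 has 1 component(s) and G2 has 3, they cannot be isomorphic.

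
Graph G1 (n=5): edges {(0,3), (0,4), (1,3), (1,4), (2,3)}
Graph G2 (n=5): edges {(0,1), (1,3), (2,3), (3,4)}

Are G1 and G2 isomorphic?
No, not isomorphic

The graphs are NOT isomorphic.

Degrees in G1: deg(0)=2, deg(1)=2, deg(2)=1, deg(3)=3, deg(4)=2.
Sorted degree sequence of G1: [3, 2, 2, 2, 1].
Degrees in G2: deg(0)=1, deg(1)=2, deg(2)=1, deg(3)=3, deg(4)=1.
Sorted degree sequence of G2: [3, 2, 1, 1, 1].
The (sorted) degree sequence is an isomorphism invariant, so since G1 and G2 have different degree sequences they cannot be isomorphic.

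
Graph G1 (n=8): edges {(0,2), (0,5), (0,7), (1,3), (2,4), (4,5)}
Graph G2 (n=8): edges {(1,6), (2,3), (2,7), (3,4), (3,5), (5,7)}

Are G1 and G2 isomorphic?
Yes, isomorphic

The graphs are isomorphic.
One valid mapping φ: V(G1) → V(G2): 0→3, 1→1, 2→5, 3→6, 4→7, 5→2, 6→0, 7→4

Verify φ preserves adjacency — for each edge of G1, its image is an edge of G2:
  (0,2) → (φ(0),φ(2)) = (3,5) ∈ E(G2) ✓
  (0,5) → (φ(0),φ(5)) = (2,3) ∈ E(G2) ✓
  (0,7) → (φ(0),φ(7)) = (3,4) ∈ E(G2) ✓
  (1,3) → (φ(1),φ(3)) = (1,6) ∈ E(G2) ✓
  (2,4) → (φ(2),φ(4)) = (5,7) ∈ E(G2) ✓
  (4,5) → (φ(4),φ(5)) = (2,7) ∈ E(G2) ✓
All 6 edges of G1 map to edges of G2, and |E(G1)| = |E(G2)| = 6, so φ is a bijection on edges as well as vertices. Hence G1 ≅ G2.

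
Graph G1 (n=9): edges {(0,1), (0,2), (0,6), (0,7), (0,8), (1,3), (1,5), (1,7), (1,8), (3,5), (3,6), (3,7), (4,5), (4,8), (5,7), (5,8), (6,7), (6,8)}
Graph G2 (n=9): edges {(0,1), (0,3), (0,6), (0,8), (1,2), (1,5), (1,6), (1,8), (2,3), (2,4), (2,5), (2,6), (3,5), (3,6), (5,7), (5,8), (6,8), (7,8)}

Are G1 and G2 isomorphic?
Yes, isomorphic

The graphs are isomorphic.
One valid mapping φ: V(G1) → V(G2): 0→2, 1→1, 2→4, 3→0, 4→7, 5→8, 6→3, 7→6, 8→5

Verify φ preserves adjacency — for each edge of G1, its image is an edge of G2:
  (0,1) → (φ(0),φ(1)) = (1,2) ∈ E(G2) ✓
  (0,2) → (φ(0),φ(2)) = (2,4) ∈ E(G2) ✓
  (0,6) → (φ(0),φ(6)) = (2,3) ∈ E(G2) ✓
  (0,7) → (φ(0),φ(7)) = (2,6) ∈ E(G2) ✓
  (0,8) → (φ(0),φ(8)) = (2,5) ∈ E(G2) ✓
  (1,3) → (φ(1),φ(3)) = (0,1) ∈ E(G2) ✓
  (1,5) → (φ(1),φ(5)) = (1,8) ∈ E(G2) ✓
  (1,7) → (φ(1),φ(7)) = (1,6) ∈ E(G2) ✓
  (1,8) → (φ(1),φ(8)) = (1,5) ∈ E(G2) ✓
  (3,5) → (φ(3),φ(5)) = (0,8) ∈ E(G2) ✓
  (3,6) → (φ(3),φ(6)) = (0,3) ∈ E(G2) ✓
  (3,7) → (φ(3),φ(7)) = (0,6) ∈ E(G2) ✓
  (4,5) → (φ(4),φ(5)) = (7,8) ∈ E(G2) ✓
  (4,8) → (φ(4),φ(8)) = (5,7) ∈ E(G2) ✓
  (5,7) → (φ(5),φ(7)) = (6,8) ∈ E(G2) ✓
  (5,8) → (φ(5),φ(8)) = (5,8) ∈ E(G2) ✓
  (6,7) → (φ(6),φ(7)) = (3,6) ∈ E(G2) ✓
  (6,8) → (φ(6),φ(8)) = (3,5) ∈ E(G2) ✓
All 18 edges of G1 map to edges of G2, and |E(G1)| = |E(G2)| = 18, so φ is a bijection on edges as well as vertices. Hence G1 ≅ G2.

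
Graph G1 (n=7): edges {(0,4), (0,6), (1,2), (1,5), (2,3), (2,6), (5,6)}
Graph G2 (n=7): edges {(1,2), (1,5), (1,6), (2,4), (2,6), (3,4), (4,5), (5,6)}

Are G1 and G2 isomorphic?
No, not isomorphic

The graphs are NOT isomorphic.

Counting triangles (3-cliques): G1 has 0, G2 has 2.
Triangle count is an isomorphism invariant, so differing triangle counts rule out isomorphism.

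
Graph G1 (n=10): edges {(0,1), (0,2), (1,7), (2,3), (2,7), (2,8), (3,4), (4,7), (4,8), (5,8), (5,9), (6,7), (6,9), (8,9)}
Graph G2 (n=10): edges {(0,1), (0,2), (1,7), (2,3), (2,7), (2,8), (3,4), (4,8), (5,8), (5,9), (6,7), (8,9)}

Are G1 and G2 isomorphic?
No, not isomorphic

The graphs are NOT isomorphic.

Counting edges: G1 has 14 edge(s); G2 has 12 edge(s).
Edge count is an isomorphism invariant (a bijection on vertices induces a bijection on edges), so differing edge counts rule out isomorphism.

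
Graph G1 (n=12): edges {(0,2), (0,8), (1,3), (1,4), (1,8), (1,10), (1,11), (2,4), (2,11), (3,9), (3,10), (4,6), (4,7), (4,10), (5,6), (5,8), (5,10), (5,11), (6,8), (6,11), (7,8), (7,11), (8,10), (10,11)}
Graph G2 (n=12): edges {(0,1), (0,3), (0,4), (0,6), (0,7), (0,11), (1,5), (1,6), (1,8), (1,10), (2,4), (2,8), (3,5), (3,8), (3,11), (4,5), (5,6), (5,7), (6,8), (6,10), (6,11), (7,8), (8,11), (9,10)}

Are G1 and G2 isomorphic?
Yes, isomorphic

The graphs are isomorphic.
One valid mapping φ: V(G1) → V(G2): 0→2, 1→1, 2→4, 3→10, 4→5, 5→11, 6→3, 7→7, 8→8, 9→9, 10→6, 11→0

Verify φ preserves adjacency — for each edge of G1, its image is an edge of G2:
  (0,2) → (φ(0),φ(2)) = (2,4) ∈ E(G2) ✓
  (0,8) → (φ(0),φ(8)) = (2,8) ∈ E(G2) ✓
  (1,3) → (φ(1),φ(3)) = (1,10) ∈ E(G2) ✓
  (1,4) → (φ(1),φ(4)) = (1,5) ∈ E(G2) ✓
  (1,8) → (φ(1),φ(8)) = (1,8) ∈ E(G2) ✓
  (1,10) → (φ(1),φ(10)) = (1,6) ∈ E(G2) ✓
  (1,11) → (φ(1),φ(11)) = (0,1) ∈ E(G2) ✓
  (2,4) → (φ(2),φ(4)) = (4,5) ∈ E(G2) ✓
  (2,11) → (φ(2),φ(11)) = (0,4) ∈ E(G2) ✓
  (3,9) → (φ(3),φ(9)) = (9,10) ∈ E(G2) ✓
  (3,10) → (φ(3),φ(10)) = (6,10) ∈ E(G2) ✓
  (4,6) → (φ(4),φ(6)) = (3,5) ∈ E(G2) ✓
  (4,7) → (φ(4),φ(7)) = (5,7) ∈ E(G2) ✓
  (4,10) → (φ(4),φ(10)) = (5,6) ∈ E(G2) ✓
  (5,6) → (φ(5),φ(6)) = (3,11) ∈ E(G2) ✓
  (5,8) → (φ(5),φ(8)) = (8,11) ∈ E(G2) ✓
  (5,10) → (φ(5),φ(10)) = (6,11) ∈ E(G2) ✓
  (5,11) → (φ(5),φ(11)) = (0,11) ∈ E(G2) ✓
  (6,8) → (φ(6),φ(8)) = (3,8) ∈ E(G2) ✓
  (6,11) → (φ(6),φ(11)) = (0,3) ∈ E(G2) ✓
  (7,8) → (φ(7),φ(8)) = (7,8) ∈ E(G2) ✓
  (7,11) → (φ(7),φ(11)) = (0,7) ∈ E(G2) ✓
  (8,10) → (φ(8),φ(10)) = (6,8) ∈ E(G2) ✓
  (10,11) → (φ(10),φ(11)) = (0,6) ∈ E(G2) ✓
All 24 edges of G1 map to edges of G2, and |E(G1)| = |E(G2)| = 24, so φ is a bijection on edges as well as vertices. Hence G1 ≅ G2.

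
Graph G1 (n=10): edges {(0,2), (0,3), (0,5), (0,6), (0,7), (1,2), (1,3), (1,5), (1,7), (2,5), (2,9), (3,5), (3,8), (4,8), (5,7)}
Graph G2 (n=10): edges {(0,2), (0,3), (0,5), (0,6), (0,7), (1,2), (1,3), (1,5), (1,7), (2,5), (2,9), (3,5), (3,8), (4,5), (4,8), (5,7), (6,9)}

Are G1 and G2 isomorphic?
No, not isomorphic

The graphs are NOT isomorphic.

Counting edges: G1 has 15 edge(s); G2 has 17 edge(s).
Edge count is an isomorphism invariant (a bijection on vertices induces a bijection on edges), so differing edge counts rule out isomorphism.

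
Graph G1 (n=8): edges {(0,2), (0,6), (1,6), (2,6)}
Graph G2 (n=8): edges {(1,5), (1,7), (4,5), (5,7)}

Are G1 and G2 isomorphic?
Yes, isomorphic

The graphs are isomorphic.
One valid mapping φ: V(G1) → V(G2): 0→7, 1→4, 2→1, 3→2, 4→0, 5→6, 6→5, 7→3

Verify φ preserves adjacency — for each edge of G1, its image is an edge of G2:
  (0,2) → (φ(0),φ(2)) = (1,7) ∈ E(G2) ✓
  (0,6) → (φ(0),φ(6)) = (5,7) ∈ E(G2) ✓
  (1,6) → (φ(1),φ(6)) = (4,5) ∈ E(G2) ✓
  (2,6) → (φ(2),φ(6)) = (1,5) ∈ E(G2) ✓
All 4 edges of G1 map to edges of G2, and |E(G1)| = |E(G2)| = 4, so φ is a bijection on edges as well as vertices. Hence G1 ≅ G2.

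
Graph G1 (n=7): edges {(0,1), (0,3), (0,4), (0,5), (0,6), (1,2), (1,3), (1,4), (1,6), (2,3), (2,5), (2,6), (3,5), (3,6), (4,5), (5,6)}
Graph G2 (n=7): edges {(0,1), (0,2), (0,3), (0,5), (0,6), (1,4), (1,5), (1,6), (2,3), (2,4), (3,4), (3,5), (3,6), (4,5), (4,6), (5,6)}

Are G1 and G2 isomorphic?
Yes, isomorphic

The graphs are isomorphic.
One valid mapping φ: V(G1) → V(G2): 0→3, 1→0, 2→1, 3→5, 4→2, 5→4, 6→6

Verify φ preserves adjacency — for each edge of G1, its image is an edge of G2:
  (0,1) → (φ(0),φ(1)) = (0,3) ∈ E(G2) ✓
  (0,3) → (φ(0),φ(3)) = (3,5) ∈ E(G2) ✓
  (0,4) → (φ(0),φ(4)) = (2,3) ∈ E(G2) ✓
  (0,5) → (φ(0),φ(5)) = (3,4) ∈ E(G2) ✓
  (0,6) → (φ(0),φ(6)) = (3,6) ∈ E(G2) ✓
  (1,2) → (φ(1),φ(2)) = (0,1) ∈ E(G2) ✓
  (1,3) → (φ(1),φ(3)) = (0,5) ∈ E(G2) ✓
  (1,4) → (φ(1),φ(4)) = (0,2) ∈ E(G2) ✓
  (1,6) → (φ(1),φ(6)) = (0,6) ∈ E(G2) ✓
  (2,3) → (φ(2),φ(3)) = (1,5) ∈ E(G2) ✓
  (2,5) → (φ(2),φ(5)) = (1,4) ∈ E(G2) ✓
  (2,6) → (φ(2),φ(6)) = (1,6) ∈ E(G2) ✓
  (3,5) → (φ(3),φ(5)) = (4,5) ∈ E(G2) ✓
  (3,6) → (φ(3),φ(6)) = (5,6) ∈ E(G2) ✓
  (4,5) → (φ(4),φ(5)) = (2,4) ∈ E(G2) ✓
  (5,6) → (φ(5),φ(6)) = (4,6) ∈ E(G2) ✓
All 16 edges of G1 map to edges of G2, and |E(G1)| = |E(G2)| = 16, so φ is a bijection on edges as well as vertices. Hence G1 ≅ G2.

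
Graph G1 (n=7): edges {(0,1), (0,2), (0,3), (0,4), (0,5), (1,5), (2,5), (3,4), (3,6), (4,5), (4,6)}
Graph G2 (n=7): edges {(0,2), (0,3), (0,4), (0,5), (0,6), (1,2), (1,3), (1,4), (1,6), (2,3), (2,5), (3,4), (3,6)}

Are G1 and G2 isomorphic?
No, not isomorphic

The graphs are NOT isomorphic.

Degrees in G1: deg(0)=5, deg(1)=2, deg(2)=2, deg(3)=3, deg(4)=4, deg(5)=4, deg(6)=2.
Sorted degree sequence of G1: [5, 4, 4, 3, 2, 2, 2].
Degrees in G2: deg(0)=5, deg(1)=4, deg(2)=4, deg(3)=5, deg(4)=3, deg(5)=2, deg(6)=3.
Sorted degree sequence of G2: [5, 5, 4, 4, 3, 3, 2].
The (sorted) degree sequence is an isomorphism invariant, so since G1 and G2 have different degree sequences they cannot be isomorphic.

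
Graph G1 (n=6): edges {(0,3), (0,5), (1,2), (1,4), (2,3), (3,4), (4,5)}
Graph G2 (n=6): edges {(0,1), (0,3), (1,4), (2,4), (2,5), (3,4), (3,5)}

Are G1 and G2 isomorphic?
Yes, isomorphic

The graphs are isomorphic.
One valid mapping φ: V(G1) → V(G2): 0→0, 1→2, 2→5, 3→3, 4→4, 5→1

Verify φ preserves adjacency — for each edge of G1, its image is an edge of G2:
  (0,3) → (φ(0),φ(3)) = (0,3) ∈ E(G2) ✓
  (0,5) → (φ(0),φ(5)) = (0,1) ∈ E(G2) ✓
  (1,2) → (φ(1),φ(2)) = (2,5) ∈ E(G2) ✓
  (1,4) → (φ(1),φ(4)) = (2,4) ∈ E(G2) ✓
  (2,3) → (φ(2),φ(3)) = (3,5) ∈ E(G2) ✓
  (3,4) → (φ(3),φ(4)) = (3,4) ∈ E(G2) ✓
  (4,5) → (φ(4),φ(5)) = (1,4) ∈ E(G2) ✓
All 7 edges of G1 map to edges of G2, and |E(G1)| = |E(G2)| = 7, so φ is a bijection on edges as well as vertices. Hence G1 ≅ G2.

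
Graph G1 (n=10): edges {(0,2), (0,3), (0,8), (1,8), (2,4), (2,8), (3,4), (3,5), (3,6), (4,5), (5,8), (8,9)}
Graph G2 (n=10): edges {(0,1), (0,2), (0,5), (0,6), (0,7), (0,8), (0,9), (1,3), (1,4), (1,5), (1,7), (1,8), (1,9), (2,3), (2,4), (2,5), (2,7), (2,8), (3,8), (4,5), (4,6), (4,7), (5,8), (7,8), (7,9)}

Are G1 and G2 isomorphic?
No, not isomorphic

The graphs are NOT isomorphic.

Degrees in G1: deg(0)=3, deg(1)=1, deg(2)=3, deg(3)=4, deg(4)=3, deg(5)=3, deg(6)=1, deg(7)=0, deg(8)=5, deg(9)=1.
Sorted degree sequence of G1: [5, 4, 3, 3, 3, 3, 1, 1, 1, 0].
Degrees in G2: deg(0)=7, deg(1)=7, deg(2)=6, deg(3)=3, deg(4)=5, deg(5)=5, deg(6)=2, deg(7)=6, deg(8)=6, deg(9)=3.
Sorted degree sequence of G2: [7, 7, 6, 6, 6, 5, 5, 3, 3, 2].
The (sorted) degree sequence is an isomorphism invariant, so since G1 and G2 have different degree sequences they cannot be isomorphic.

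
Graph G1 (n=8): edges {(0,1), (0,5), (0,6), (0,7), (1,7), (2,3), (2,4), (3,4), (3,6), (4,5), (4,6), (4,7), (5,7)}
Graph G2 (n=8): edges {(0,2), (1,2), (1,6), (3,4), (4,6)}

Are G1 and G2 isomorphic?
No, not isomorphic

The graphs are NOT isomorphic.

Connected components of G1: 1 component(s) with vertex sets [[0, 1, 2, 3, 4, 5, 6, 7]], sizes [8].
Connected components of G2: 3 component(s) with vertex sets [[5], [7], [0, 1, 2, 3, 4, 6]], sizes [1, 1, 6].
The number of connected components (and the multiset of component sizes) is an isomorphism invariant — an isomorphism maps each component of G1 bijectively onto a component of G2. Since G1 has 1 component(s) and G2 has 3, they cannot be isomorphic.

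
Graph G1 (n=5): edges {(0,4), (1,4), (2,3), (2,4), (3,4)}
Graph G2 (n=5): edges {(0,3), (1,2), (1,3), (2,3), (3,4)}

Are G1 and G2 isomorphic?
Yes, isomorphic

The graphs are isomorphic.
One valid mapping φ: V(G1) → V(G2): 0→4, 1→0, 2→1, 3→2, 4→3

Verify φ preserves adjacency — for each edge of G1, its image is an edge of G2:
  (0,4) → (φ(0),φ(4)) = (3,4) ∈ E(G2) ✓
  (1,4) → (φ(1),φ(4)) = (0,3) ∈ E(G2) ✓
  (2,3) → (φ(2),φ(3)) = (1,2) ∈ E(G2) ✓
  (2,4) → (φ(2),φ(4)) = (1,3) ∈ E(G2) ✓
  (3,4) → (φ(3),φ(4)) = (2,3) ∈ E(G2) ✓
All 5 edges of G1 map to edges of G2, and |E(G1)| = |E(G2)| = 5, so φ is a bijection on edges as well as vertices. Hence G1 ≅ G2.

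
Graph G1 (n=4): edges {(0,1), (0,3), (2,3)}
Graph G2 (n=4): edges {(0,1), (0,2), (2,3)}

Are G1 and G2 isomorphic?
Yes, isomorphic

The graphs are isomorphic.
One valid mapping φ: V(G1) → V(G2): 0→0, 1→1, 2→3, 3→2

Verify φ preserves adjacency — for each edge of G1, its image is an edge of G2:
  (0,1) → (φ(0),φ(1)) = (0,1) ∈ E(G2) ✓
  (0,3) → (φ(0),φ(3)) = (0,2) ∈ E(G2) ✓
  (2,3) → (φ(2),φ(3)) = (2,3) ∈ E(G2) ✓
All 3 edges of G1 map to edges of G2, and |E(G1)| = |E(G2)| = 3, so φ is a bijection on edges as well as vertices. Hence G1 ≅ G2.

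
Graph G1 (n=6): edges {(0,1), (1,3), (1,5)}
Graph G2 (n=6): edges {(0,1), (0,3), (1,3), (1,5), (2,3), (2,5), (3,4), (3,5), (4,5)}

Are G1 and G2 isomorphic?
No, not isomorphic

The graphs are NOT isomorphic.

Degrees in G1: deg(0)=1, deg(1)=3, deg(2)=0, deg(3)=1, deg(4)=0, deg(5)=1.
Sorted degree sequence of G1: [3, 1, 1, 1, 0, 0].
Degrees in G2: deg(0)=2, deg(1)=3, deg(2)=2, deg(3)=5, deg(4)=2, deg(5)=4.
Sorted degree sequence of G2: [5, 4, 3, 2, 2, 2].
The (sorted) degree sequence is an isomorphism invariant, so since G1 and G2 have different degree sequences they cannot be isomorphic.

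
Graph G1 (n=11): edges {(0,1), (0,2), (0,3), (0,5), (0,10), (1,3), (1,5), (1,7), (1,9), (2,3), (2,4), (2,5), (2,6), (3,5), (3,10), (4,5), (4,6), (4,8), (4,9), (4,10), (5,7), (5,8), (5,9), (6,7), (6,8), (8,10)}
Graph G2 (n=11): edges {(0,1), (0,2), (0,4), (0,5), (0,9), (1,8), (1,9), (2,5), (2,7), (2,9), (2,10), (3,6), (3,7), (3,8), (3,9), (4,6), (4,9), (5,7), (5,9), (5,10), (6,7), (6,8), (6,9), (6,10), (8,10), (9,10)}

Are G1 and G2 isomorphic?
Yes, isomorphic

The graphs are isomorphic.
One valid mapping φ: V(G1) → V(G2): 0→2, 1→0, 2→10, 3→5, 4→6, 5→9, 6→8, 7→1, 8→3, 9→4, 10→7

Verify φ preserves adjacency — for each edge of G1, its image is an edge of G2:
  (0,1) → (φ(0),φ(1)) = (0,2) ∈ E(G2) ✓
  (0,2) → (φ(0),φ(2)) = (2,10) ∈ E(G2) ✓
  (0,3) → (φ(0),φ(3)) = (2,5) ∈ E(G2) ✓
  (0,5) → (φ(0),φ(5)) = (2,9) ∈ E(G2) ✓
  (0,10) → (φ(0),φ(10)) = (2,7) ∈ E(G2) ✓
  (1,3) → (φ(1),φ(3)) = (0,5) ∈ E(G2) ✓
  (1,5) → (φ(1),φ(5)) = (0,9) ∈ E(G2) ✓
  (1,7) → (φ(1),φ(7)) = (0,1) ∈ E(G2) ✓
  (1,9) → (φ(1),φ(9)) = (0,4) ∈ E(G2) ✓
  (2,3) → (φ(2),φ(3)) = (5,10) ∈ E(G2) ✓
  (2,4) → (φ(2),φ(4)) = (6,10) ∈ E(G2) ✓
  (2,5) → (φ(2),φ(5)) = (9,10) ∈ E(G2) ✓
  (2,6) → (φ(2),φ(6)) = (8,10) ∈ E(G2) ✓
  (3,5) → (φ(3),φ(5)) = (5,9) ∈ E(G2) ✓
  (3,10) → (φ(3),φ(10)) = (5,7) ∈ E(G2) ✓
  (4,5) → (φ(4),φ(5)) = (6,9) ∈ E(G2) ✓
  (4,6) → (φ(4),φ(6)) = (6,8) ∈ E(G2) ✓
  (4,8) → (φ(4),φ(8)) = (3,6) ∈ E(G2) ✓
  (4,9) → (φ(4),φ(9)) = (4,6) ∈ E(G2) ✓
  (4,10) → (φ(4),φ(10)) = (6,7) ∈ E(G2) ✓
  (5,7) → (φ(5),φ(7)) = (1,9) ∈ E(G2) ✓
  (5,8) → (φ(5),φ(8)) = (3,9) ∈ E(G2) ✓
  (5,9) → (φ(5),φ(9)) = (4,9) ∈ E(G2) ✓
  (6,7) → (φ(6),φ(7)) = (1,8) ∈ E(G2) ✓
  (6,8) → (φ(6),φ(8)) = (3,8) ∈ E(G2) ✓
  (8,10) → (φ(8),φ(10)) = (3,7) ∈ E(G2) ✓
All 26 edges of G1 map to edges of G2, and |E(G1)| = |E(G2)| = 26, so φ is a bijection on edges as well as vertices. Hence G1 ≅ G2.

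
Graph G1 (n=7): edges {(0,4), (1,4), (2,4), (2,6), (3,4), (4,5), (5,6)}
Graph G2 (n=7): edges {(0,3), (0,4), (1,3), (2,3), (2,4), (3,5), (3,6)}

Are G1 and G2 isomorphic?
Yes, isomorphic

The graphs are isomorphic.
One valid mapping φ: V(G1) → V(G2): 0→1, 1→6, 2→2, 3→5, 4→3, 5→0, 6→4

Verify φ preserves adjacency — for each edge of G1, its image is an edge of G2:
  (0,4) → (φ(0),φ(4)) = (1,3) ∈ E(G2) ✓
  (1,4) → (φ(1),φ(4)) = (3,6) ∈ E(G2) ✓
  (2,4) → (φ(2),φ(4)) = (2,3) ∈ E(G2) ✓
  (2,6) → (φ(2),φ(6)) = (2,4) ∈ E(G2) ✓
  (3,4) → (φ(3),φ(4)) = (3,5) ∈ E(G2) ✓
  (4,5) → (φ(4),φ(5)) = (0,3) ∈ E(G2) ✓
  (5,6) → (φ(5),φ(6)) = (0,4) ∈ E(G2) ✓
All 7 edges of G1 map to edges of G2, and |E(G1)| = |E(G2)| = 7, so φ is a bijection on edges as well as vertices. Hence G1 ≅ G2.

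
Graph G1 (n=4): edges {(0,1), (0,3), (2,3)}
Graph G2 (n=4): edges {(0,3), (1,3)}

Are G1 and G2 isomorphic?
No, not isomorphic

The graphs are NOT isomorphic.

Connected components of G1: 1 component(s) with vertex sets [[0, 1, 2, 3]], sizes [4].
Connected components of G2: 2 component(s) with vertex sets [[2], [0, 1, 3]], sizes [1, 3].
The number of connected components (and the multiset of component sizes) is an isomorphism invariant — an isomorphism maps each component of G1 bijectively onto a component of G2. Since G1 has 1 component(s) and G2 has 2, they cannot be isomorphic.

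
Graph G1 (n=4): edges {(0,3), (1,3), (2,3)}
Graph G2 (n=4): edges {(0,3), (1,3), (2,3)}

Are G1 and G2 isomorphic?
Yes, isomorphic

The graphs are isomorphic.
One valid mapping φ: V(G1) → V(G2): 0→1, 1→0, 2→2, 3→3

Verify φ preserves adjacency — for each edge of G1, its image is an edge of G2:
  (0,3) → (φ(0),φ(3)) = (1,3) ∈ E(G2) ✓
  (1,3) → (φ(1),φ(3)) = (0,3) ∈ E(G2) ✓
  (2,3) → (φ(2),φ(3)) = (2,3) ∈ E(G2) ✓
All 3 edges of G1 map to edges of G2, and |E(G1)| = |E(G2)| = 3, so φ is a bijection on edges as well as vertices. Hence G1 ≅ G2.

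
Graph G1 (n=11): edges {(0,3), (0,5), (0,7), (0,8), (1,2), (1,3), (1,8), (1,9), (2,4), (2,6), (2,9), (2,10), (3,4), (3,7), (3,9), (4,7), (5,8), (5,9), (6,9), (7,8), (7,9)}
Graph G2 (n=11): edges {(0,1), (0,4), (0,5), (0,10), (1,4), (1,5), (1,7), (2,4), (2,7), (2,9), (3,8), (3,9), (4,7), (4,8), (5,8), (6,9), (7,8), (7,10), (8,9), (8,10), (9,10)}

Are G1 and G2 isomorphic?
Yes, isomorphic

The graphs are isomorphic.
One valid mapping φ: V(G1) → V(G2): 0→1, 1→10, 2→9, 3→7, 4→2, 5→5, 6→3, 7→4, 8→0, 9→8, 10→6

Verify φ preserves adjacency — for each edge of G1, its image is an edge of G2:
  (0,3) → (φ(0),φ(3)) = (1,7) ∈ E(G2) ✓
  (0,5) → (φ(0),φ(5)) = (1,5) ∈ E(G2) ✓
  (0,7) → (φ(0),φ(7)) = (1,4) ∈ E(G2) ✓
  (0,8) → (φ(0),φ(8)) = (0,1) ∈ E(G2) ✓
  (1,2) → (φ(1),φ(2)) = (9,10) ∈ E(G2) ✓
  (1,3) → (φ(1),φ(3)) = (7,10) ∈ E(G2) ✓
  (1,8) → (φ(1),φ(8)) = (0,10) ∈ E(G2) ✓
  (1,9) → (φ(1),φ(9)) = (8,10) ∈ E(G2) ✓
  (2,4) → (φ(2),φ(4)) = (2,9) ∈ E(G2) ✓
  (2,6) → (φ(2),φ(6)) = (3,9) ∈ E(G2) ✓
  (2,9) → (φ(2),φ(9)) = (8,9) ∈ E(G2) ✓
  (2,10) → (φ(2),φ(10)) = (6,9) ∈ E(G2) ✓
  (3,4) → (φ(3),φ(4)) = (2,7) ∈ E(G2) ✓
  (3,7) → (φ(3),φ(7)) = (4,7) ∈ E(G2) ✓
  (3,9) → (φ(3),φ(9)) = (7,8) ∈ E(G2) ✓
  (4,7) → (φ(4),φ(7)) = (2,4) ∈ E(G2) ✓
  (5,8) → (φ(5),φ(8)) = (0,5) ∈ E(G2) ✓
  (5,9) → (φ(5),φ(9)) = (5,8) ∈ E(G2) ✓
  (6,9) → (φ(6),φ(9)) = (3,8) ∈ E(G2) ✓
  (7,8) → (φ(7),φ(8)) = (0,4) ∈ E(G2) ✓
  (7,9) → (φ(7),φ(9)) = (4,8) ∈ E(G2) ✓
All 21 edges of G1 map to edges of G2, and |E(G1)| = |E(G2)| = 21, so φ is a bijection on edges as well as vertices. Hence G1 ≅ G2.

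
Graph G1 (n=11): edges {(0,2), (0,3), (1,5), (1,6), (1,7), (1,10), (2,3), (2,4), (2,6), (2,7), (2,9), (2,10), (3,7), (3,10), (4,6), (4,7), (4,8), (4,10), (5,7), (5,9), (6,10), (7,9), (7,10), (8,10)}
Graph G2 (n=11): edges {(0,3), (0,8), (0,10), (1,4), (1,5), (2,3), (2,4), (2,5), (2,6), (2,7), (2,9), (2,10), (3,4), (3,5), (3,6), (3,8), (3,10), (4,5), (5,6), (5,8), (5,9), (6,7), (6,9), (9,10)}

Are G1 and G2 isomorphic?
Yes, isomorphic

The graphs are isomorphic.
One valid mapping φ: V(G1) → V(G2): 0→1, 1→10, 2→5, 3→4, 4→6, 5→0, 6→9, 7→3, 8→7, 9→8, 10→2

Verify φ preserves adjacency — for each edge of G1, its image is an edge of G2:
  (0,2) → (φ(0),φ(2)) = (1,5) ∈ E(G2) ✓
  (0,3) → (φ(0),φ(3)) = (1,4) ∈ E(G2) ✓
  (1,5) → (φ(1),φ(5)) = (0,10) ∈ E(G2) ✓
  (1,6) → (φ(1),φ(6)) = (9,10) ∈ E(G2) ✓
  (1,7) → (φ(1),φ(7)) = (3,10) ∈ E(G2) ✓
  (1,10) → (φ(1),φ(10)) = (2,10) ∈ E(G2) ✓
  (2,3) → (φ(2),φ(3)) = (4,5) ∈ E(G2) ✓
  (2,4) → (φ(2),φ(4)) = (5,6) ∈ E(G2) ✓
  (2,6) → (φ(2),φ(6)) = (5,9) ∈ E(G2) ✓
  (2,7) → (φ(2),φ(7)) = (3,5) ∈ E(G2) ✓
  (2,9) → (φ(2),φ(9)) = (5,8) ∈ E(G2) ✓
  (2,10) → (φ(2),φ(10)) = (2,5) ∈ E(G2) ✓
  (3,7) → (φ(3),φ(7)) = (3,4) ∈ E(G2) ✓
  (3,10) → (φ(3),φ(10)) = (2,4) ∈ E(G2) ✓
  (4,6) → (φ(4),φ(6)) = (6,9) ∈ E(G2) ✓
  (4,7) → (φ(4),φ(7)) = (3,6) ∈ E(G2) ✓
  (4,8) → (φ(4),φ(8)) = (6,7) ∈ E(G2) ✓
  (4,10) → (φ(4),φ(10)) = (2,6) ∈ E(G2) ✓
  (5,7) → (φ(5),φ(7)) = (0,3) ∈ E(G2) ✓
  (5,9) → (φ(5),φ(9)) = (0,8) ∈ E(G2) ✓
  (6,10) → (φ(6),φ(10)) = (2,9) ∈ E(G2) ✓
  (7,9) → (φ(7),φ(9)) = (3,8) ∈ E(G2) ✓
  (7,10) → (φ(7),φ(10)) = (2,3) ∈ E(G2) ✓
  (8,10) → (φ(8),φ(10)) = (2,7) ∈ E(G2) ✓
All 24 edges of G1 map to edges of G2, and |E(G1)| = |E(G2)| = 24, so φ is a bijection on edges as well as vertices. Hence G1 ≅ G2.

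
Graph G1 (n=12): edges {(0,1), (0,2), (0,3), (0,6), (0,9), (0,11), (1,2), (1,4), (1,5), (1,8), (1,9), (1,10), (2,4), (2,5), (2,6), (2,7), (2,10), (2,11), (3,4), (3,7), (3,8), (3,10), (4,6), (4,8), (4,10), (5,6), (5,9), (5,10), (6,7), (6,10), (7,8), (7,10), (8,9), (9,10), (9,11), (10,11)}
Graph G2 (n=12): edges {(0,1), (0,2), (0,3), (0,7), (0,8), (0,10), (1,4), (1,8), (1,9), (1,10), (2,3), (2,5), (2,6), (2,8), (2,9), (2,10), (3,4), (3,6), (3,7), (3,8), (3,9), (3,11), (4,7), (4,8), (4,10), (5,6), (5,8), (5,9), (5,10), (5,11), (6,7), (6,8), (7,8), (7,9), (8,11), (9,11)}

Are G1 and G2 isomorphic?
Yes, isomorphic

The graphs are isomorphic.
One valid mapping φ: V(G1) → V(G2): 0→9, 1→2, 2→3, 3→1, 4→0, 5→6, 6→7, 7→4, 8→10, 9→5, 10→8, 11→11

Verify φ preserves adjacency — for each edge of G1, its image is an edge of G2:
  (0,1) → (φ(0),φ(1)) = (2,9) ∈ E(G2) ✓
  (0,2) → (φ(0),φ(2)) = (3,9) ∈ E(G2) ✓
  (0,3) → (φ(0),φ(3)) = (1,9) ∈ E(G2) ✓
  (0,6) → (φ(0),φ(6)) = (7,9) ∈ E(G2) ✓
  (0,9) → (φ(0),φ(9)) = (5,9) ∈ E(G2) ✓
  (0,11) → (φ(0),φ(11)) = (9,11) ∈ E(G2) ✓
  (1,2) → (φ(1),φ(2)) = (2,3) ∈ E(G2) ✓
  (1,4) → (φ(1),φ(4)) = (0,2) ∈ E(G2) ✓
  (1,5) → (φ(1),φ(5)) = (2,6) ∈ E(G2) ✓
  (1,8) → (φ(1),φ(8)) = (2,10) ∈ E(G2) ✓
  (1,9) → (φ(1),φ(9)) = (2,5) ∈ E(G2) ✓
  (1,10) → (φ(1),φ(10)) = (2,8) ∈ E(G2) ✓
  (2,4) → (φ(2),φ(4)) = (0,3) ∈ E(G2) ✓
  (2,5) → (φ(2),φ(5)) = (3,6) ∈ E(G2) ✓
  (2,6) → (φ(2),φ(6)) = (3,7) ∈ E(G2) ✓
  (2,7) → (φ(2),φ(7)) = (3,4) ∈ E(G2) ✓
  (2,10) → (φ(2),φ(10)) = (3,8) ∈ E(G2) ✓
  (2,11) → (φ(2),φ(11)) = (3,11) ∈ E(G2) ✓
  (3,4) → (φ(3),φ(4)) = (0,1) ∈ E(G2) ✓
  (3,7) → (φ(3),φ(7)) = (1,4) ∈ E(G2) ✓
  (3,8) → (φ(3),φ(8)) = (1,10) ∈ E(G2) ✓
  (3,10) → (φ(3),φ(10)) = (1,8) ∈ E(G2) ✓
  (4,6) → (φ(4),φ(6)) = (0,7) ∈ E(G2) ✓
  (4,8) → (φ(4),φ(8)) = (0,10) ∈ E(G2) ✓
  (4,10) → (φ(4),φ(10)) = (0,8) ∈ E(G2) ✓
  (5,6) → (φ(5),φ(6)) = (6,7) ∈ E(G2) ✓
  (5,9) → (φ(5),φ(9)) = (5,6) ∈ E(G2) ✓
  (5,10) → (φ(5),φ(10)) = (6,8) ∈ E(G2) ✓
  (6,7) → (φ(6),φ(7)) = (4,7) ∈ E(G2) ✓
  (6,10) → (φ(6),φ(10)) = (7,8) ∈ E(G2) ✓
  (7,8) → (φ(7),φ(8)) = (4,10) ∈ E(G2) ✓
  (7,10) → (φ(7),φ(10)) = (4,8) ∈ E(G2) ✓
  (8,9) → (φ(8),φ(9)) = (5,10) ∈ E(G2) ✓
  (9,10) → (φ(9),φ(10)) = (5,8) ∈ E(G2) ✓
  (9,11) → (φ(9),φ(11)) = (5,11) ∈ E(G2) ✓
  (10,11) → (φ(10),φ(11)) = (8,11) ∈ E(G2) ✓
All 36 edges of G1 map to edges of G2, and |E(G1)| = |E(G2)| = 36, so φ is a bijection on edges as well as vertices. Hence G1 ≅ G2.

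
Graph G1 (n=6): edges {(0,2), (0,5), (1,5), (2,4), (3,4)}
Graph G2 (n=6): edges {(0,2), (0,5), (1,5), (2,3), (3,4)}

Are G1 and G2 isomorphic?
Yes, isomorphic

The graphs are isomorphic.
One valid mapping φ: V(G1) → V(G2): 0→2, 1→4, 2→0, 3→1, 4→5, 5→3

Verify φ preserves adjacency — for each edge of G1, its image is an edge of G2:
  (0,2) → (φ(0),φ(2)) = (0,2) ∈ E(G2) ✓
  (0,5) → (φ(0),φ(5)) = (2,3) ∈ E(G2) ✓
  (1,5) → (φ(1),φ(5)) = (3,4) ∈ E(G2) ✓
  (2,4) → (φ(2),φ(4)) = (0,5) ∈ E(G2) ✓
  (3,4) → (φ(3),φ(4)) = (1,5) ∈ E(G2) ✓
All 5 edges of G1 map to edges of G2, and |E(G1)| = |E(G2)| = 5, so φ is a bijection on edges as well as vertices. Hence G1 ≅ G2.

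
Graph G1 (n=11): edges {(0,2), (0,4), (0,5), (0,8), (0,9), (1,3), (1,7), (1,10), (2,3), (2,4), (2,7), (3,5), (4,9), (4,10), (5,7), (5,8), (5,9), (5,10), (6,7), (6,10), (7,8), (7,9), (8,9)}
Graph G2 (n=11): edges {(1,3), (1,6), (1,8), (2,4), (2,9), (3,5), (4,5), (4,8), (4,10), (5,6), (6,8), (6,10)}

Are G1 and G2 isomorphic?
No, not isomorphic

The graphs are NOT isomorphic.

Connected components of G1: 1 component(s) with vertex sets [[0, 1, 2, 3, 4, 5, 6, 7, 8, 9, 10]], sizes [11].
Connected components of G2: 3 component(s) with vertex sets [[0], [7], [1, 2, 3, 4, 5, 6, 8, 9, 10]], sizes [1, 1, 9].
The number of connected components (and the multiset of component sizes) is an isomorphism invariant — an isomorphism maps each component of G1 bijectively onto a component of G2. Since G1 has 1 component(s) and G2 has 3, they cannot be isomorphic.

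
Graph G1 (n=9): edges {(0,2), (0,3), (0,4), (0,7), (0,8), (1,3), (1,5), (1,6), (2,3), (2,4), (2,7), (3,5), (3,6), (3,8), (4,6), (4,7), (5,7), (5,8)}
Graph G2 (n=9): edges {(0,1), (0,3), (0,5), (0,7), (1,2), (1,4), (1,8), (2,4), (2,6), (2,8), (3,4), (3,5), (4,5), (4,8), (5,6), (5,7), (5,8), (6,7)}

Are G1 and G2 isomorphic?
Yes, isomorphic

The graphs are isomorphic.
One valid mapping φ: V(G1) → V(G2): 0→4, 1→7, 2→8, 3→5, 4→2, 5→0, 6→6, 7→1, 8→3

Verify φ preserves adjacency — for each edge of G1, its image is an edge of G2:
  (0,2) → (φ(0),φ(2)) = (4,8) ∈ E(G2) ✓
  (0,3) → (φ(0),φ(3)) = (4,5) ∈ E(G2) ✓
  (0,4) → (φ(0),φ(4)) = (2,4) ∈ E(G2) ✓
  (0,7) → (φ(0),φ(7)) = (1,4) ∈ E(G2) ✓
  (0,8) → (φ(0),φ(8)) = (3,4) ∈ E(G2) ✓
  (1,3) → (φ(1),φ(3)) = (5,7) ∈ E(G2) ✓
  (1,5) → (φ(1),φ(5)) = (0,7) ∈ E(G2) ✓
  (1,6) → (φ(1),φ(6)) = (6,7) ∈ E(G2) ✓
  (2,3) → (φ(2),φ(3)) = (5,8) ∈ E(G2) ✓
  (2,4) → (φ(2),φ(4)) = (2,8) ∈ E(G2) ✓
  (2,7) → (φ(2),φ(7)) = (1,8) ∈ E(G2) ✓
  (3,5) → (φ(3),φ(5)) = (0,5) ∈ E(G2) ✓
  (3,6) → (φ(3),φ(6)) = (5,6) ∈ E(G2) ✓
  (3,8) → (φ(3),φ(8)) = (3,5) ∈ E(G2) ✓
  (4,6) → (φ(4),φ(6)) = (2,6) ∈ E(G2) ✓
  (4,7) → (φ(4),φ(7)) = (1,2) ∈ E(G2) ✓
  (5,7) → (φ(5),φ(7)) = (0,1) ∈ E(G2) ✓
  (5,8) → (φ(5),φ(8)) = (0,3) ∈ E(G2) ✓
All 18 edges of G1 map to edges of G2, and |E(G1)| = |E(G2)| = 18, so φ is a bijection on edges as well as vertices. Hence G1 ≅ G2.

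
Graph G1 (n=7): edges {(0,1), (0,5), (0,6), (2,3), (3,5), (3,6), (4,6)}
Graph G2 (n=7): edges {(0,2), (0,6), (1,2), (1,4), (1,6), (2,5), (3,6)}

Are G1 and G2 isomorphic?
Yes, isomorphic

The graphs are isomorphic.
One valid mapping φ: V(G1) → V(G2): 0→2, 1→5, 2→3, 3→6, 4→4, 5→0, 6→1

Verify φ preserves adjacency — for each edge of G1, its image is an edge of G2:
  (0,1) → (φ(0),φ(1)) = (2,5) ∈ E(G2) ✓
  (0,5) → (φ(0),φ(5)) = (0,2) ∈ E(G2) ✓
  (0,6) → (φ(0),φ(6)) = (1,2) ∈ E(G2) ✓
  (2,3) → (φ(2),φ(3)) = (3,6) ∈ E(G2) ✓
  (3,5) → (φ(3),φ(5)) = (0,6) ∈ E(G2) ✓
  (3,6) → (φ(3),φ(6)) = (1,6) ∈ E(G2) ✓
  (4,6) → (φ(4),φ(6)) = (1,4) ∈ E(G2) ✓
All 7 edges of G1 map to edges of G2, and |E(G1)| = |E(G2)| = 7, so φ is a bijection on edges as well as vertices. Hence G1 ≅ G2.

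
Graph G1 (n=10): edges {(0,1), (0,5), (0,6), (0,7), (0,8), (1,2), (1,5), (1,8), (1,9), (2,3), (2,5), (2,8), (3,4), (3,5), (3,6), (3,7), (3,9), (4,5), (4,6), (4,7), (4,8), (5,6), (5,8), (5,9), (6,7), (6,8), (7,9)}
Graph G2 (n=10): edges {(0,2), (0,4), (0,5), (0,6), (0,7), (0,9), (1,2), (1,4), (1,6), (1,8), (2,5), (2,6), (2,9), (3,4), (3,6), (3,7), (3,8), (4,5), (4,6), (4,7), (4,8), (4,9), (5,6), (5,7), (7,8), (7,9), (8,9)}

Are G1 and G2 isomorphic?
Yes, isomorphic

The graphs are isomorphic.
One valid mapping φ: V(G1) → V(G2): 0→9, 1→8, 2→3, 3→6, 4→5, 5→4, 6→0, 7→2, 8→7, 9→1

Verify φ preserves adjacency — for each edge of G1, its image is an edge of G2:
  (0,1) → (φ(0),φ(1)) = (8,9) ∈ E(G2) ✓
  (0,5) → (φ(0),φ(5)) = (4,9) ∈ E(G2) ✓
  (0,6) → (φ(0),φ(6)) = (0,9) ∈ E(G2) ✓
  (0,7) → (φ(0),φ(7)) = (2,9) ∈ E(G2) ✓
  (0,8) → (φ(0),φ(8)) = (7,9) ∈ E(G2) ✓
  (1,2) → (φ(1),φ(2)) = (3,8) ∈ E(G2) ✓
  (1,5) → (φ(1),φ(5)) = (4,8) ∈ E(G2) ✓
  (1,8) → (φ(1),φ(8)) = (7,8) ∈ E(G2) ✓
  (1,9) → (φ(1),φ(9)) = (1,8) ∈ E(G2) ✓
  (2,3) → (φ(2),φ(3)) = (3,6) ∈ E(G2) ✓
  (2,5) → (φ(2),φ(5)) = (3,4) ∈ E(G2) ✓
  (2,8) → (φ(2),φ(8)) = (3,7) ∈ E(G2) ✓
  (3,4) → (φ(3),φ(4)) = (5,6) ∈ E(G2) ✓
  (3,5) → (φ(3),φ(5)) = (4,6) ∈ E(G2) ✓
  (3,6) → (φ(3),φ(6)) = (0,6) ∈ E(G2) ✓
  (3,7) → (φ(3),φ(7)) = (2,6) ∈ E(G2) ✓
  (3,9) → (φ(3),φ(9)) = (1,6) ∈ E(G2) ✓
  (4,5) → (φ(4),φ(5)) = (4,5) ∈ E(G2) ✓
  (4,6) → (φ(4),φ(6)) = (0,5) ∈ E(G2) ✓
  (4,7) → (φ(4),φ(7)) = (2,5) ∈ E(G2) ✓
  (4,8) → (φ(4),φ(8)) = (5,7) ∈ E(G2) ✓
  (5,6) → (φ(5),φ(6)) = (0,4) ∈ E(G2) ✓
  (5,8) → (φ(5),φ(8)) = (4,7) ∈ E(G2) ✓
  (5,9) → (φ(5),φ(9)) = (1,4) ∈ E(G2) ✓
  (6,7) → (φ(6),φ(7)) = (0,2) ∈ E(G2) ✓
  (6,8) → (φ(6),φ(8)) = (0,7) ∈ E(G2) ✓
  (7,9) → (φ(7),φ(9)) = (1,2) ∈ E(G2) ✓
All 27 edges of G1 map to edges of G2, and |E(G1)| = |E(G2)| = 27, so φ is a bijection on edges as well as vertices. Hence G1 ≅ G2.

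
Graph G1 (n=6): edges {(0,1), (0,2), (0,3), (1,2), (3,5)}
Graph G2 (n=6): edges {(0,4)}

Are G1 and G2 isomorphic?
No, not isomorphic

The graphs are NOT isomorphic.

Connected components of G1: 2 component(s) with vertex sets [[4], [0, 1, 2, 3, 5]], sizes [1, 5].
Connected components of G2: 5 component(s) with vertex sets [[1], [2], [3], [5], [0, 4]], sizes [1, 1, 1, 1, 2].
The number of connected components (and the multiset of component sizes) is an isomorphism invariant — an isomorphism maps each component of G1 bijectively onto a component of G2. Since G1 has 2 component(s) and G2 has 5, they cannot be isomorphic.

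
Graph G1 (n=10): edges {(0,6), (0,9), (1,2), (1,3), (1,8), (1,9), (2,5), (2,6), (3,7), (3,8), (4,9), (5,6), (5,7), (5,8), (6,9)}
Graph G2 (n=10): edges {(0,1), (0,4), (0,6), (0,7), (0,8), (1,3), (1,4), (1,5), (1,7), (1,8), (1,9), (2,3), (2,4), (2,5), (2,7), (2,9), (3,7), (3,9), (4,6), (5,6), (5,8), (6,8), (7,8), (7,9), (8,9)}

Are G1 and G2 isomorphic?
No, not isomorphic

The graphs are NOT isomorphic.

Degrees in G1: deg(0)=2, deg(1)=4, deg(2)=3, deg(3)=3, deg(4)=1, deg(5)=4, deg(6)=4, deg(7)=2, deg(8)=3, deg(9)=4.
Sorted degree sequence of G1: [4, 4, 4, 4, 3, 3, 3, 2, 2, 1].
Degrees in G2: deg(0)=5, deg(1)=7, deg(2)=5, deg(3)=4, deg(4)=4, deg(5)=4, deg(6)=4, deg(7)=6, deg(8)=6, deg(9)=5.
Sorted degree sequence of G2: [7, 6, 6, 5, 5, 5, 4, 4, 4, 4].
The (sorted) degree sequence is an isomorphism invariant, so since G1 and G2 have different degree sequences they cannot be isomorphic.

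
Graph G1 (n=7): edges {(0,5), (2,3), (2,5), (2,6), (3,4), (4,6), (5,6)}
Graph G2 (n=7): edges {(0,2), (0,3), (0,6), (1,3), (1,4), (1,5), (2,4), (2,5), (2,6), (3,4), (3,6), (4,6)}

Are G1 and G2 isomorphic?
No, not isomorphic

The graphs are NOT isomorphic.

Counting triangles (3-cliques): G1 has 1, G2 has 5.
Triangle count is an isomorphism invariant, so differing triangle counts rule out isomorphism.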